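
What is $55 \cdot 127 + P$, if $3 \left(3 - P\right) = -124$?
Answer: $\frac{21088}{3} \approx 7029.3$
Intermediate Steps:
$P = \frac{133}{3}$ ($P = 3 - - \frac{124}{3} = 3 + \frac{124}{3} = \frac{133}{3} \approx 44.333$)
$55 \cdot 127 + P = 55 \cdot 127 + \frac{133}{3} = 6985 + \frac{133}{3} = \frac{21088}{3}$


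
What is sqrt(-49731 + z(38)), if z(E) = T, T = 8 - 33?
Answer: 2*I*sqrt(12439) ≈ 223.06*I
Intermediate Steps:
T = -25
z(E) = -25
sqrt(-49731 + z(38)) = sqrt(-49731 - 25) = sqrt(-49756) = 2*I*sqrt(12439)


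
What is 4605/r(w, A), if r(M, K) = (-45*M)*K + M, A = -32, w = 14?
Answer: 4605/20174 ≈ 0.22826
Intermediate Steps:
r(M, K) = M - 45*K*M (r(M, K) = -45*K*M + M = M - 45*K*M)
4605/r(w, A) = 4605/((14*(1 - 45*(-32)))) = 4605/((14*(1 + 1440))) = 4605/((14*1441)) = 4605/20174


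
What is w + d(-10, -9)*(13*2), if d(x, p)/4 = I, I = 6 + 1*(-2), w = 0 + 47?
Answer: 463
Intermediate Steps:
w = 47
I = 4 (I = 6 - 2 = 4)
d(x, p) = 16 (d(x, p) = 4*4 = 16)
w + d(-10, -9)*(13*2) = 47 + 16*(13*2) = 47 + 16*26 = 47 + 416 = 463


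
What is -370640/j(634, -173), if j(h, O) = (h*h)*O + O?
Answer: 370640/69538561 ≈ 0.0053300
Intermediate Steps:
j(h, O) = O + O*h² (j(h, O) = h²*O + O = O*h² + O = O + O*h²)
-370640/j(634, -173) = -370640*(-1/(173*(1 + 634²))) = -370640*(-1/(173*(1 + 401956))) = -370640/((-173*401957)) = -370640/(-69538561) = -370640*(-1/69538561) = 370640/69538561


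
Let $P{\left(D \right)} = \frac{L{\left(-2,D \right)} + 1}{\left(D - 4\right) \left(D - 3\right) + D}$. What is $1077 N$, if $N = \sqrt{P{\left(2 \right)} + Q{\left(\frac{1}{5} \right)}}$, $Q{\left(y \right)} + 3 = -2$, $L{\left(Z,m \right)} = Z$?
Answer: $\frac{1077 i \sqrt{21}}{2} \approx 2467.7 i$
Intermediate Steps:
$Q{\left(y \right)} = -5$ ($Q{\left(y \right)} = -3 - 2 = -5$)
$P{\left(D \right)} = - \frac{1}{D + \left(-4 + D\right) \left(-3 + D\right)}$ ($P{\left(D \right)} = \frac{-2 + 1}{\left(D - 4\right) \left(D - 3\right) + D} = - \frac{1}{\left(-4 + D\right) \left(-3 + D\right) + D} = - \frac{1}{D + \left(-4 + D\right) \left(-3 + D\right)}$)
$N = \frac{i \sqrt{21}}{2}$ ($N = \sqrt{- \frac{1}{12 + 2^{2} - 12} - 5} = \sqrt{- \frac{1}{12 + 4 - 12} - 5} = \sqrt{- \frac{1}{4} - 5} = \sqrt{- \frac{21}{4}} = \frac{i \sqrt{21}}{2} \approx 2.2913 i$)
$1077 N = 1077 \frac{i \sqrt{21}}{2} = \frac{1077 i \sqrt{21}}{2}$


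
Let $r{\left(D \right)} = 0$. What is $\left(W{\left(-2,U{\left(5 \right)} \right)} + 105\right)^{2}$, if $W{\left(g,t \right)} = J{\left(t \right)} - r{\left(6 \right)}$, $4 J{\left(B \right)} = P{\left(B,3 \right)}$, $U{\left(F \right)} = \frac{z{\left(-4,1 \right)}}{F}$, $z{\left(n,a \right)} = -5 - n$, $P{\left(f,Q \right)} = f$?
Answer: $\frac{4405801}{400} \approx 11015.0$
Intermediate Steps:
$U{\left(F \right)} = - \frac{1}{F}$ ($U{\left(F \right)} = \frac{-5 - -4}{F} = \frac{-5 + 4}{F} = - \frac{1}{F}$)
$J{\left(B \right)} = \frac{B}{4}$
$W{\left(g,t \right)} = \frac{t}{4}$ ($W{\left(g,t \right)} = \frac{t}{4} - 0 = \frac{t}{4} + 0 = \frac{t}{4}$)
$\left(W{\left(-2,U{\left(5 \right)} \right)} + 105\right)^{2} = \left(\frac{\left(-1\right) \frac{1}{5}}{4} + 105\right)^{2} = \left(\frac{1}{4} \left(- \frac{1}{5}\right) + 105\right)^{2} = \left(- \frac{1}{20} + 105\right)^{2} = \left(\frac{2099}{20}\right)^{2} = \frac{4405801}{400}$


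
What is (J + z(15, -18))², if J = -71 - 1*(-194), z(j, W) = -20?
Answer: 10609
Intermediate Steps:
J = 123 (J = -71 + 194 = 123)
(J + z(15, -18))² = (123 - 20)² = 103² = 10609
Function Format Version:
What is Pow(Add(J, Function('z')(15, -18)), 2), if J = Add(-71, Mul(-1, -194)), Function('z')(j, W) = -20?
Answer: 10609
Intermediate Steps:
J = 123 (J = Add(-71, 194) = 123)
Pow(Add(J, Function('z')(15, -18)), 2) = Pow(Add(123, -20), 2) = Pow(103, 2) = 10609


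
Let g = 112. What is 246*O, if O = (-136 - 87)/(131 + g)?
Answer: -18286/81 ≈ -225.75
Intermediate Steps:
O = -223/243 (O = (-136 - 87)/(131 + 112) = -223/243 ≈ -0.91770)
246*O = 246*(-223/243) = -18286/81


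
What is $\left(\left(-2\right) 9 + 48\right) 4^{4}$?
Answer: $7680$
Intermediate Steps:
$\left(\left(-2\right) 9 + 48\right) 4^{4} = \left(-18 + 48\right) 256 = 30 \cdot 256 = 7680$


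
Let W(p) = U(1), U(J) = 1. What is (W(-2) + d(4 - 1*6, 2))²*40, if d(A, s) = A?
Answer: 40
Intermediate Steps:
W(p) = 1
(W(-2) + d(4 - 1*6, 2))²*40 = (1 + (4 - 1*6))²*40 = (1 + (4 - 6))²*40 = (1 - 2)²*40 = (-1)²*40 = 1*40 = 40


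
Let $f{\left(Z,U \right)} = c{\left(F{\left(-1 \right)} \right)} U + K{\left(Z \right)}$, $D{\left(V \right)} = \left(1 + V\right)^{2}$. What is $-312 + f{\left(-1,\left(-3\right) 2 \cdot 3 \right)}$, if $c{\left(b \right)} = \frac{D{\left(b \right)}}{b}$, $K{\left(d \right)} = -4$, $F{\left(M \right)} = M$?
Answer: $-316$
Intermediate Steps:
$c{\left(b \right)} = \frac{\left(1 + b\right)^{2}}{b}$
$f{\left(Z,U \right)} = -4$ ($f{\left(Z,U \right)} = \frac{\left(1 - 1\right)^{2}}{-1} U - 4 = - 0^{2} U - 4 = \left(-1\right) 0 U - 4 = 0 U - 4 = 0 - 4 = -4$)
$-312 + f{\left(-1,\left(-3\right) 2 \cdot 3 \right)} = -312 - 4 = -316$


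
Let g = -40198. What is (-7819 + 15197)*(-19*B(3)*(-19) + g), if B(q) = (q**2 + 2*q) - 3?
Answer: -264619348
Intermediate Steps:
B(q) = -3 + q**2 + 2*q
(-7819 + 15197)*(-19*B(3)*(-19) + g) = (-7819 + 15197)*(-19*(-3 + 3**2 + 2*3)*(-19) - 40198) = 7378*(-19*(-3 + 9 + 6)*(-19) - 40198) = 7378*(-19*12*(-19) - 40198) = 7378*(-228*(-19) - 40198) = 7378*(4332 - 40198) = 7378*(-35866) = -264619348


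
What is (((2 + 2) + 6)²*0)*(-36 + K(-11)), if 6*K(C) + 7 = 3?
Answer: 0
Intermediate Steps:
K(C) = -⅔ (K(C) = -7/6 + (⅙)*3 = -7/6 + ½ = -⅔)
(((2 + 2) + 6)²*0)*(-36 + K(-11)) = (((2 + 2) + 6)²*0)*(-36 - ⅔) = ((4 + 6)²*0)*(-110/3) = (10²*0)*(-110/3) = (100*0)*(-110/3) = 0*(-110/3) = 0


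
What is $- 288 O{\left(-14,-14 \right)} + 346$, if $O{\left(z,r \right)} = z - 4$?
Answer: $5530$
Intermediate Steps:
$O{\left(z,r \right)} = -4 + z$
$- 288 O{\left(-14,-14 \right)} + 346 = - 288 \left(-4 - 14\right) + 346 = \left(-288\right) \left(-18\right) + 346 = 5184 + 346 = 5530$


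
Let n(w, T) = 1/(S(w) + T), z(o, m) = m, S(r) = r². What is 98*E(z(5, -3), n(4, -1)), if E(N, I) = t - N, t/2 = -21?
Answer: -3822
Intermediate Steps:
t = -42 (t = 2*(-21) = -42)
n(w, T) = 1/(T + w²) (n(w, T) = 1/(w² + T) = 1/(T + w²))
E(N, I) = -42 - N
98*E(z(5, -3), n(4, -1)) = 98*(-42 - 1*(-3)) = 98*(-42 + 3) = 98*(-39) = -3822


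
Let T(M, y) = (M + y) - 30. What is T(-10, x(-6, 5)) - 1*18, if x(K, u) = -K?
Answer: -52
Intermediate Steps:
T(M, y) = -30 + M + y
T(-10, x(-6, 5)) - 1*18 = (-30 - 10 - 1*(-6)) - 1*18 = (-30 - 10 + 6) - 18 = -34 - 18 = -52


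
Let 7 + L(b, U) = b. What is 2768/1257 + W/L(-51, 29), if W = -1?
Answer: 161801/72906 ≈ 2.2193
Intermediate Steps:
L(b, U) = -7 + b
2768/1257 + W/L(-51, 29) = 2768/1257 - 1/(-7 - 51) = 2768*(1/1257) - 1/(-58) = 2768/1257 - 1*(-1/58) = 2768/1257 + 1/58 = 161801/72906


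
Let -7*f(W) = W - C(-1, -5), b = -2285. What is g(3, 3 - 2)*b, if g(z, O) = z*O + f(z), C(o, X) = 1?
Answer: -43415/7 ≈ -6202.1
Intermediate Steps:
f(W) = 1/7 - W/7 (f(W) = -(W - 1*1)/7 = -(W - 1)/7 = -(-1 + W)/7 = 1/7 - W/7)
g(z, O) = 1/7 - z/7 + O*z (g(z, O) = z*O + (1/7 - z/7) = O*z + (1/7 - z/7) = 1/7 - z/7 + O*z)
g(3, 3 - 2)*b = (1/7 - 1/7*3 + (3 - 2)*3)*(-2285) = (1/7 - 3/7 + 1*3)*(-2285) = (1/7 - 3/7 + 3)*(-2285) = (19/7)*(-2285) = -43415/7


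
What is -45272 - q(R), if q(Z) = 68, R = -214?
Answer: -45340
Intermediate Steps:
-45272 - q(R) = -45272 - 1*68 = -45272 - 68 = -45340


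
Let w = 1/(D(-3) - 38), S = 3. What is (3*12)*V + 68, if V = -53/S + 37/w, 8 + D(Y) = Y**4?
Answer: 46052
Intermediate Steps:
D(Y) = -8 + Y**4
w = 1/35 (w = 1/((-8 + (-3)**4) - 38) = 1/((-8 + 81) - 38) = 1/(73 - 38) = 1/35 ≈ 0.028571)
V = 3832/3 (V = -53/3 + 37/(1/35) = -53*1/3 + 37*35 = -53/3 + 1295 = 3832/3 ≈ 1277.3)
(3*12)*V + 68 = (3*12)*(3832/3) + 68 = 36*(3832/3) + 68 = 45984 + 68 = 46052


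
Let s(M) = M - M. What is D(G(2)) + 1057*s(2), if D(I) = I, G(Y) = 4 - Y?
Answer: 2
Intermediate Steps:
s(M) = 0
D(G(2)) + 1057*s(2) = (4 - 1*2) + 1057*0 = (4 - 2) + 0 = 2 + 0 = 2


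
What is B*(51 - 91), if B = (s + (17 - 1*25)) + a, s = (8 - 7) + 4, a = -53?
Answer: 2240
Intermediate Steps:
s = 5 (s = 1 + 4 = 5)
B = -56 (B = (5 + (17 - 1*25)) - 53 = (5 + (17 - 25)) - 53 = (5 - 8) - 53 = -3 - 53 = -56)
B*(51 - 91) = -56*(51 - 91) = -56*(-40) = 2240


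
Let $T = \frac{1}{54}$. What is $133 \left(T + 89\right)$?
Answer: $\frac{639331}{54} \approx 11839.0$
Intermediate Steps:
$T = \frac{1}{54} \approx 0.018519$
$133 \left(T + 89\right) = 133 \left(\frac{1}{54} + 89\right) = 133 \cdot \frac{4807}{54} = \frac{639331}{54}$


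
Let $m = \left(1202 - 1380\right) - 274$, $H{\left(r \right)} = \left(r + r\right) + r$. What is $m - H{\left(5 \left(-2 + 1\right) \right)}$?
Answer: $-437$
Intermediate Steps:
$H{\left(r \right)} = 3 r$ ($H{\left(r \right)} = 2 r + r = 3 r$)
$m = -452$ ($m = -178 - 274 = -452$)
$m - H{\left(5 \left(-2 + 1\right) \right)} = -452 - 3 \cdot 5 \left(-2 + 1\right) = -452 - 3 \cdot 5 \left(-1\right) = -452 - 3 \left(-5\right) = -452 - -15 = -452 + 15 = -437$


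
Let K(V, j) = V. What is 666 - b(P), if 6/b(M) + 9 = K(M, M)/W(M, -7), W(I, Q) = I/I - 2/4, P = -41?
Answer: 60612/91 ≈ 666.07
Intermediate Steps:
W(I, Q) = ½ (W(I, Q) = 1 - 2*¼ = 1 - ½ = ½)
b(M) = 6/(-9 + 2*M) (b(M) = 6/(-9 + M/(½)) = 6/(-9 + M*2) = 6/(-9 + 2*M))
666 - b(P) = 666 - 6/(-9 + 2*(-41)) = 666 - 6/(-9 - 82) = 666 - 6/(-91) = 666 - 6*(-1)/91 = 666 - 1*(-6/91) = 666 + 6/91 = 60612/91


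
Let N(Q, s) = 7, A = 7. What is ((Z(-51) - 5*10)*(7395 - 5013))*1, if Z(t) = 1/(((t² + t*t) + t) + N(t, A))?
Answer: -307157709/2579 ≈ -1.1910e+5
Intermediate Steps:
Z(t) = 1/(7 + t + 2*t²) (Z(t) = 1/(((t² + t*t) + t) + 7) = 1/(((t² + t²) + t) + 7) = 1/((2*t² + t) + 7) = 1/((t + 2*t²) + 7) = 1/(7 + t + 2*t²))
((Z(-51) - 5*10)*(7395 - 5013))*1 = ((1/(7 - 51 + 2*(-51)²) - 5*10)*(7395 - 5013))*1 = ((1/(7 - 51 + 2*2601) - 50)*2382)*1 = ((1/(7 - 51 + 5202) - 50)*2382)*1 = ((1/5158 - 50)*2382)*1 = -257899/5158*2382*1 = -307157709/2579*1 = -307157709/2579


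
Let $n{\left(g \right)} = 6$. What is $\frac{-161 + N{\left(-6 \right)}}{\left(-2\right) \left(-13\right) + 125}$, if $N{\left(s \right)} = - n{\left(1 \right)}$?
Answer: $- \frac{167}{151} \approx -1.106$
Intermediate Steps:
$N{\left(s \right)} = -6$ ($N{\left(s \right)} = \left(-1\right) 6 = -6$)
$\frac{-161 + N{\left(-6 \right)}}{\left(-2\right) \left(-13\right) + 125} = \frac{-161 - 6}{\left(-2\right) \left(-13\right) + 125} = - \frac{167}{26 + 125} = - \frac{167}{151}$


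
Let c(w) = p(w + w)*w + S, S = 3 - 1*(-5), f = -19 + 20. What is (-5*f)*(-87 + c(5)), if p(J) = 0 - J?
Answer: 645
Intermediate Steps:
f = 1
p(J) = -J
S = 8 (S = 3 + 5 = 8)
c(w) = 8 - 2*w² (c(w) = (-(w + w))*w + 8 = (-2*w)*w + 8 = -2*w² + 8 = 8 - 2*w²)
(-5*f)*(-87 + c(5)) = (-5*1)*(-87 + (8 - 2*5²)) = -5*(-87 + (8 - 2*25)) = -5*(-87 + (8 - 50)) = -5*(-87 - 42) = -5*(-129) = 645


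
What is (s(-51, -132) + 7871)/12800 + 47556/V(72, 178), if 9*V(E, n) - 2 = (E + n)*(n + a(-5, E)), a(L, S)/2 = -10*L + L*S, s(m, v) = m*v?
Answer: -1932424453/707187200 ≈ -2.7326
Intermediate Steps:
a(L, S) = -20*L + 2*L*S (a(L, S) = 2*(-10*L + L*S) = -20*L + 2*L*S)
V(E, n) = 2/9 + (E + n)*(100 + n - 10*E)/9 (V(E, n) = 2/9 + ((E + n)*(n + 2*(-5)*(-10 + E)))/9 = 2/9 + ((E + n)*(n + (100 - 10*E)))/9 = 2/9 + ((E + n)*(100 + n - 10*E))/9 = 2/9 + (E + n)*(100 + n - 10*E)/9)
(s(-51, -132) + 7871)/12800 + 47556/V(72, 178) = (-51*(-132) + 7871)/12800 + 47556/(2/9 + (⅑)*178² - 10/9*72*(-10 + 72) - 10/9*178*(-10 + 72) + (⅑)*72*178) = (6732 + 7871)*(1/12800) + 47556/(2/9 + (⅑)*31684 - 10/9*72*62 - 10/9*178*62 + 1424) = 14603*(1/12800) + 47556/(2/9 + 31684/9 - 4960 - 110360/9 + 1424) = 14603/12800 + 47556/(-110498/9) = 14603/12800 + 47556*(-9/110498) = 14603/12800 - 214002/55249 = -1932424453/707187200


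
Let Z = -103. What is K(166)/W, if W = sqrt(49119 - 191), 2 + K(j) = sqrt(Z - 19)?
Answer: -sqrt(3058)/6116 + I*sqrt(93269)/6116 ≈ -0.0090417 + 0.049935*I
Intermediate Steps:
K(j) = -2 + I*sqrt(122) (K(j) = -2 + sqrt(-103 - 19) = -2 + sqrt(-122) = -2 + I*sqrt(122))
W = 4*sqrt(3058) (W = sqrt(48928) = 4*sqrt(3058) ≈ 221.20)
K(166)/W = (-2 + I*sqrt(122))/((4*sqrt(3058))) = (-2 + I*sqrt(122))*(sqrt(3058)/12232) = sqrt(3058)*(-2 + I*sqrt(122))/12232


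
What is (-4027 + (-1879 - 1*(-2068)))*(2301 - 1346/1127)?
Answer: -9947639278/1127 ≈ -8.8267e+6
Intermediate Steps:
(-4027 + (-1879 - 1*(-2068)))*(2301 - 1346/1127) = (-4027 + (-1879 + 2068))*(2301 - 1346*1/1127) = (-4027 + 189)*(2301 - 1346/1127) = -3838*2591881/1127 = -9947639278/1127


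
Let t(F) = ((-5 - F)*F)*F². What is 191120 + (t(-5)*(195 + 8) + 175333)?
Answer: 366453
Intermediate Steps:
t(F) = F³*(-5 - F) (t(F) = (F*(-5 - F))*F² = F³*(-5 - F))
191120 + (t(-5)*(195 + 8) + 175333) = 191120 + (((-5)³*(-5 - 1*(-5)))*(195 + 8) + 175333) = 191120 + (-125*(-5 + 5)*203 + 175333) = 191120 + (-125*0*203 + 175333) = 191120 + (0*203 + 175333) = 191120 + (0 + 175333) = 191120 + 175333 = 366453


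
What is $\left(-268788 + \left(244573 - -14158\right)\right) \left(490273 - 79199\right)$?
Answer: $-4134171218$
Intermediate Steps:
$\left(-268788 + \left(244573 - -14158\right)\right) \left(490273 - 79199\right) = \left(-268788 + \left(244573 + 14158\right)\right) 411074 = \left(-268788 + 258731\right) 411074 = \left(-10057\right) 411074 = -4134171218$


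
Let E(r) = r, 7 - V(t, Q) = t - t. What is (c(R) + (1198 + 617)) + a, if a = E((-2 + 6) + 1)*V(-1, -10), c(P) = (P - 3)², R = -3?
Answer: 1886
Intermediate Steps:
V(t, Q) = 7 (V(t, Q) = 7 - (t - t) = 7 - 1*0 = 7 + 0 = 7)
c(P) = (-3 + P)²
a = 35 (a = ((-2 + 6) + 1)*7 = (4 + 1)*7 = 5*7 = 35)
(c(R) + (1198 + 617)) + a = ((-3 - 3)² + (1198 + 617)) + 35 = ((-6)² + 1815) + 35 = (36 + 1815) + 35 = 1851 + 35 = 1886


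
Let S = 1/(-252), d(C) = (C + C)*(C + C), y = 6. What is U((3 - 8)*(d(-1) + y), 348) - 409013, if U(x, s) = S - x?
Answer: -103058677/252 ≈ -4.0896e+5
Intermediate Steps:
d(C) = 4*C² (d(C) = (2*C)*(2*C) = 4*C²)
S = -1/252 ≈ -0.0039683
U(x, s) = -1/252 - x
U((3 - 8)*(d(-1) + y), 348) - 409013 = (-1/252 - (3 - 8)*(4*(-1)² + 6)) - 409013 = (-1/252 - (-5)*(4*1 + 6)) - 409013 = (-1/252 - (-5)*(4 + 6)) - 409013 = (-1/252 - (-5)*10) - 409013 = (-1/252 - 1*(-50)) - 409013 = (-1/252 + 50) - 409013 = 12599/252 - 409013 = -103058677/252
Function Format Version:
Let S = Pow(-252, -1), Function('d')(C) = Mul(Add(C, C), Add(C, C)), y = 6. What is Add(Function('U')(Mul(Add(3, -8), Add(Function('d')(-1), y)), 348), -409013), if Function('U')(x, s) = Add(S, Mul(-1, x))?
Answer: Rational(-103058677, 252) ≈ -4.0896e+5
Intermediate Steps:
Function('d')(C) = Mul(4, Pow(C, 2)) (Function('d')(C) = Mul(Mul(2, C), Mul(2, C)) = Mul(4, Pow(C, 2)))
S = Rational(-1, 252) ≈ -0.0039683
Function('U')(x, s) = Add(Rational(-1, 252), Mul(-1, x))
Add(Function('U')(Mul(Add(3, -8), Add(Function('d')(-1), y)), 348), -409013) = Add(Add(Rational(-1, 252), Mul(-1, Mul(Add(3, -8), Add(Mul(4, Pow(-1, 2)), 6)))), -409013) = Add(Add(Rational(-1, 252), Mul(-1, Mul(-5, Add(Mul(4, 1), 6)))), -409013) = Add(Add(Rational(-1, 252), Mul(-1, Mul(-5, Add(4, 6)))), -409013) = Add(Add(Rational(-1, 252), Mul(-1, Mul(-5, 10))), -409013) = Add(Add(Rational(-1, 252), Mul(-1, -50)), -409013) = Add(Add(Rational(-1, 252), 50), -409013) = Add(Rational(12599, 252), -409013) = Rational(-103058677, 252)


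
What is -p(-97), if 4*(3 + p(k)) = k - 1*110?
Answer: 219/4 ≈ 54.750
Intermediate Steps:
p(k) = -61/2 + k/4 (p(k) = -3 + (k - 1*110)/4 = -3 + (k - 110)/4 = -3 + (-110 + k)/4 = -3 + (-55/2 + k/4) = -61/2 + k/4)
-p(-97) = -(-61/2 + (1/4)*(-97)) = -(-61/2 - 97/4) = -1*(-219/4) = 219/4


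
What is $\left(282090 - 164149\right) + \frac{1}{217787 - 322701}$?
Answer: $\frac{12373662073}{104914} \approx 1.1794 \cdot 10^{5}$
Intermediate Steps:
$\left(282090 - 164149\right) + \frac{1}{217787 - 322701} = 117941 + \frac{1}{-104914} = 117941 - \frac{1}{104914} = \frac{12373662073}{104914}$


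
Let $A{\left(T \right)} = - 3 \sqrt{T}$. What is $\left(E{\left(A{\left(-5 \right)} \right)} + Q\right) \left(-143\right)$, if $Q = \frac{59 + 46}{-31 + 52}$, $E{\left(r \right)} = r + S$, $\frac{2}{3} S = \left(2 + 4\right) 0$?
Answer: $-715 + 429 i \sqrt{5} \approx -715.0 + 959.27 i$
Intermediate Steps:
$S = 0$ ($S = \frac{3 \left(2 + 4\right) 0}{2} = \frac{3 \cdot 6 \cdot 0}{2} = \frac{3}{2} \cdot 0 = 0$)
$E{\left(r \right)} = r$ ($E{\left(r \right)} = r + 0 = r$)
$Q = 5$ ($Q = \frac{105}{21} = 105 \cdot \frac{1}{21} = 5$)
$\left(E{\left(A{\left(-5 \right)} \right)} + Q\right) \left(-143\right) = \left(- 3 \sqrt{-5} + 5\right) \left(-143\right) = \left(- 3 i \sqrt{5} + 5\right) \left(-143\right) = \left(5 - 3 i \sqrt{5}\right) \left(-143\right) = -715 + 429 i \sqrt{5}$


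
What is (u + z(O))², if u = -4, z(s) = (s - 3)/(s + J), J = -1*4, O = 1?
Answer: 100/9 ≈ 11.111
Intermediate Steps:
J = -4
z(s) = (-3 + s)/(-4 + s) (z(s) = (s - 3)/(s - 4) = (-3 + s)/(-4 + s))
(u + z(O))² = (-4 + (-3 + 1)/(-4 + 1))² = (-4 - 2/(-3))² = (-4 - ⅓*(-2))² = (-4 + ⅔)² = (-10/3)² = 100/9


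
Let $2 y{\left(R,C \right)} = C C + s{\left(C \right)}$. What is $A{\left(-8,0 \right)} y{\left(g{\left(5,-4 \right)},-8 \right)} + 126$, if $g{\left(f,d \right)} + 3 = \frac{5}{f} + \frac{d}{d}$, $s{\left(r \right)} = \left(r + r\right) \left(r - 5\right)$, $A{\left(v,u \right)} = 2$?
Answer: $398$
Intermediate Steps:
$s{\left(r \right)} = 2 r \left(-5 + r\right)$
$g{\left(f,d \right)} = -2 + \frac{5}{f}$ ($g{\left(f,d \right)} = -3 + \left(\frac{5}{f} + \frac{d}{d}\right) = -3 + \left(\frac{5}{f} + 1\right) = -3 + \left(1 + \frac{5}{f}\right) = -2 + \frac{5}{f}$)
$y{\left(R,C \right)} = \frac{C^{2}}{2} + C \left(-5 + C\right)$ ($y{\left(R,C \right)} = \frac{C C + 2 C \left(-5 + C\right)}{2} = \frac{C^{2} + 2 C \left(-5 + C\right)}{2} = \frac{C^{2}}{2} + C \left(-5 + C\right)$)
$A{\left(-8,0 \right)} y{\left(g{\left(5,-4 \right)},-8 \right)} + 126 = 2 \cdot \frac{1}{2} \left(-8\right) \left(-10 + 3 \left(-8\right)\right) + 126 = 2 \cdot \frac{1}{2} \left(-8\right) \left(-10 - 24\right) + 126 = 2 \cdot \frac{1}{2} \left(-8\right) \left(-34\right) + 126 = 2 \cdot 136 + 126 = 272 + 126 = 398$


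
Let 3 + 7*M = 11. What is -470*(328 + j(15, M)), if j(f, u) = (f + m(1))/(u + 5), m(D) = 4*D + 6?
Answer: -6711130/43 ≈ -1.5607e+5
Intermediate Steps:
m(D) = 6 + 4*D
M = 8/7 (M = -3/7 + (⅐)*11 = -3/7 + 11/7 = 8/7 ≈ 1.1429)
j(f, u) = (10 + f)/(5 + u) (j(f, u) = (f + (6 + 4*1))/(u + 5) = (f + (6 + 4))/(5 + u) = (f + 10)/(5 + u) = (10 + f)/(5 + u))
-470*(328 + j(15, M)) = -470*(328 + (10 + 15)/(5 + 8/7)) = -470*(328 + 25/(43/7)) = -470*(328 + (7/43)*25) = -470*(328 + 175/43) = -470*14279/43 = -6711130/43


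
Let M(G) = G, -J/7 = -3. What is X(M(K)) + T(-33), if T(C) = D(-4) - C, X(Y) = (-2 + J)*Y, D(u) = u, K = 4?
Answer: 105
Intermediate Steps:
J = 21 (J = -7*(-3) = 21)
X(Y) = 19*Y (X(Y) = (-2 + 21)*Y = 19*Y)
T(C) = -4 - C
X(M(K)) + T(-33) = 19*4 + (-4 - 1*(-33)) = 76 + (-4 + 33) = 76 + 29 = 105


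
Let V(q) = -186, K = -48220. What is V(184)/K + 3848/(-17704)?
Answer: -11391101/53355430 ≈ -0.21349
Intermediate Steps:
V(184)/K + 3848/(-17704) = -186/(-48220) + 3848/(-17704) = -186*(-1/48220) + 3848*(-1/17704) = 93/24110 - 481/2213 = -11391101/53355430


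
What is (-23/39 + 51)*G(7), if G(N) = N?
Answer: 13762/39 ≈ 352.87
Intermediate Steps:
(-23/39 + 51)*G(7) = (-23/39 + 51)*7 = (1966/39)*7 = 13762/39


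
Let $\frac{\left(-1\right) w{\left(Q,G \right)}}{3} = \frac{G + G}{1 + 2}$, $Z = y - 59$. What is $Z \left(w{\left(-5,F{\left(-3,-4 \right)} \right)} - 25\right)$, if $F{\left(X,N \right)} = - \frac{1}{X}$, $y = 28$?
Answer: $\frac{2387}{3} \approx 795.67$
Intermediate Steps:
$Z = -31$ ($Z = 28 - 59 = -31$)
$w{\left(Q,G \right)} = - 2 G$ ($w{\left(Q,G \right)} = - 3 \frac{G + G}{1 + 2} = - 3 \frac{2 G}{3} = - 2 G$)
$Z \left(w{\left(-5,F{\left(-3,-4 \right)} \right)} - 25\right) = - 31 \left(- 2 \left(- \frac{1}{-3}\right) - 25\right) = - 31 \left(- 2 \left(\left(-1\right) \left(- \frac{1}{3}\right)\right) - 25\right) = - 31 \left(\left(-2\right) \frac{1}{3} - 25\right) = - 31 \left(- \frac{2}{3} - 25\right) = \left(-31\right) \left(- \frac{77}{3}\right) = \frac{2387}{3}$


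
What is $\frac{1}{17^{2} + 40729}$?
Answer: $\frac{1}{41018} \approx 2.438 \cdot 10^{-5}$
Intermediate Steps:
$\frac{1}{17^{2} + 40729} = \frac{1}{289 + 40729} = \frac{1}{41018}$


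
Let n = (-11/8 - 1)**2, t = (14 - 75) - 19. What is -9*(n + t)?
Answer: 42831/64 ≈ 669.23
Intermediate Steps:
t = -80 (t = -61 - 19 = -80)
n = 361/64 (n = (-11*1/8 - 1)**2 = (-11/8 - 1)**2 = (-19/8)**2 = 361/64 ≈ 5.6406)
-9*(n + t) = -9*(361/64 - 80) = -9*(-4759/64) = 42831/64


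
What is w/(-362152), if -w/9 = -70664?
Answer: -79497/45269 ≈ -1.7561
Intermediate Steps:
w = 635976 (w = -9*(-70664) = 635976)
w/(-362152) = 635976/(-362152) = 635976*(-1/362152) = -79497/45269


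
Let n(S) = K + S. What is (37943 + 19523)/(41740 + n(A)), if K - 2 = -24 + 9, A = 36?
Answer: 57466/41763 ≈ 1.3760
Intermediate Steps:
K = -13 (K = 2 + (-24 + 9) = 2 - 15 = -13)
n(S) = -13 + S
(37943 + 19523)/(41740 + n(A)) = (37943 + 19523)/(41740 + (-13 + 36)) = 57466/(41740 + 23) = 57466/41763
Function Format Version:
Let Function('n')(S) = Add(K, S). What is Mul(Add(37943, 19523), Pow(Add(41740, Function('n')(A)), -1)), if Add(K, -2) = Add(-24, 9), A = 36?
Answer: Rational(57466, 41763) ≈ 1.3760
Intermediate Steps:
K = -13 (K = Add(2, Add(-24, 9)) = Add(2, -15) = -13)
Function('n')(S) = Add(-13, S)
Mul(Add(37943, 19523), Pow(Add(41740, Function('n')(A)), -1)) = Mul(Add(37943, 19523), Pow(Add(41740, Add(-13, 36)), -1)) = Mul(57466, Pow(Add(41740, 23), -1)) = Mul(57466, Pow(41763, -1)) = Mul(57466, Rational(1, 41763)) = Rational(57466, 41763)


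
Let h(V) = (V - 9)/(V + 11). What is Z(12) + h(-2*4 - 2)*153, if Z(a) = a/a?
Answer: -2906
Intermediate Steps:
Z(a) = 1
h(V) = (-9 + V)/(11 + V)
Z(12) + h(-2*4 - 2)*153 = 1 + ((-9 + (-2*4 - 2))/(11 + (-2*4 - 2)))*153 = 1 + ((-9 + (-8 - 2))/(11 + (-8 - 2)))*153 = 1 + ((-9 - 10)/(11 - 10))*153 = 1 + (-19/1)*153 = 1 + (1*(-19))*153 = 1 - 19*153 = 1 - 2907 = -2906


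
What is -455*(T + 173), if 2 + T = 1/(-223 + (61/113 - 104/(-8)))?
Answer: -1841515130/23669 ≈ -77803.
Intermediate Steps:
T = -47451/23669 (T = -2 + 1/(-223 + (61/113 - 104/(-8))) = -2 + 1/(-223 + (61*(1/113) - 104*(-⅛))) = -2 + 1/(-223 + (61/113 + 13)) = -2 + 1/(-223 + 1530/113) = -2 + 1/(-23669/113) = -2 - 113/23669 = -47451/23669 ≈ -2.0048)
-455*(T + 173) = -455*(-47451/23669 + 173) = -455*4047286/23669 = -1841515130/23669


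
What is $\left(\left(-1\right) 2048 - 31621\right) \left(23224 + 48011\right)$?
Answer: $-2398411215$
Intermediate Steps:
$\left(\left(-1\right) 2048 - 31621\right) \left(23224 + 48011\right) = \left(-2048 - 31621\right) 71235 = \left(-33669\right) 71235 = -2398411215$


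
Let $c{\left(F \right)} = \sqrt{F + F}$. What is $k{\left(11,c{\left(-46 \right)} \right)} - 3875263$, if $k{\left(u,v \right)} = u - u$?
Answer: $-3875263$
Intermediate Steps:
$c{\left(F \right)} = \sqrt{2} \sqrt{F}$ ($c{\left(F \right)} = \sqrt{2 F} = \sqrt{2} \sqrt{F}$)
$k{\left(u,v \right)} = 0$
$k{\left(11,c{\left(-46 \right)} \right)} - 3875263 = 0 - 3875263 = -3875263$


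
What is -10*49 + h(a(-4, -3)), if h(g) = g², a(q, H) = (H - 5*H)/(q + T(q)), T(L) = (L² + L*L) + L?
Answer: -1959/4 ≈ -489.75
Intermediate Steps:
T(L) = L + 2*L² (T(L) = (L² + L²) + L = 2*L² + L = L + 2*L²)
a(q, H) = -4*H/(q + q*(1 + 2*q)) (a(q, H) = (H - 5*H)/(q + q*(1 + 2*q)) = (-4*H)/(q + q*(1 + 2*q)) = -4*H/(q + q*(1 + 2*q)))
-10*49 + h(a(-4, -3)) = -10*49 + (-2*(-3)/(-4*(1 - 4)))² = -490 + (-2*(-3)*(-¼)/(-3))² = -490 + (-2*(-3)*(-¼)*(-⅓))² = -490 + (½)² = -490 + ¼ = -1959/4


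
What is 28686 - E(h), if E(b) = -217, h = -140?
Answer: 28903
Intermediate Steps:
28686 - E(h) = 28686 - 1*(-217) = 28686 + 217 = 28903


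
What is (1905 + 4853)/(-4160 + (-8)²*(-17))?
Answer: -3379/2624 ≈ -1.2877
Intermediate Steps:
(1905 + 4853)/(-4160 + (-8)²*(-17)) = 6758/(-4160 + 64*(-17)) = 6758/(-4160 - 1088) = 6758/(-5248) = 6758*(-1/5248) = -3379/2624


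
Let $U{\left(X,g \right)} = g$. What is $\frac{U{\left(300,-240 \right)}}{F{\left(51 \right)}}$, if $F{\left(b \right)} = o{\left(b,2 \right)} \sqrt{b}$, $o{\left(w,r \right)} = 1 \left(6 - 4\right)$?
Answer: $- \frac{40 \sqrt{51}}{17} \approx -16.803$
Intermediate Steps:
$o{\left(w,r \right)} = 2$ ($o{\left(w,r \right)} = 1 \cdot 2 = 2$)
$F{\left(b \right)} = 2 \sqrt{b}$
$\frac{U{\left(300,-240 \right)}}{F{\left(51 \right)}} = - \frac{240}{2 \sqrt{51}} = - 240 \frac{\sqrt{51}}{102} = - \frac{40 \sqrt{51}}{17}$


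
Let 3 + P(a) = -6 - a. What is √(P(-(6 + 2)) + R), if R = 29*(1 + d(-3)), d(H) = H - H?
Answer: 2*√7 ≈ 5.2915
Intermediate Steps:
d(H) = 0
P(a) = -9 - a (P(a) = -3 + (-6 - a) = -9 - a)
R = 29 (R = 29*(1 + 0) = 29*1 = 29)
√(P(-(6 + 2)) + R) = √((-9 - (-1)*(6 + 2)) + 29) = √((-9 - (-1)*8) + 29) = √((-9 - 1*(-8)) + 29) = √((-9 + 8) + 29) = √(-1 + 29) = √28 = 2*√7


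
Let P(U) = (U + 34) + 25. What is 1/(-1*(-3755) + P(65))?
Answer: 1/3879 ≈ 0.00025780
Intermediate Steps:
P(U) = 59 + U (P(U) = (34 + U) + 25 = 59 + U)
1/(-1*(-3755) + P(65)) = 1/(-1*(-3755) + (59 + 65)) = 1/(3755 + 124) = 1/3879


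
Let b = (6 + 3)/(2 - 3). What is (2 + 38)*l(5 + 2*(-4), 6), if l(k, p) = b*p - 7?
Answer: -2440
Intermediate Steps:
b = -9 (b = 9/(-1) = 9*(-1) = -9)
l(k, p) = -7 - 9*p (l(k, p) = -9*p - 7 = -7 - 9*p)
(2 + 38)*l(5 + 2*(-4), 6) = (2 + 38)*(-7 - 9*6) = 40*(-7 - 54) = 40*(-61) = -2440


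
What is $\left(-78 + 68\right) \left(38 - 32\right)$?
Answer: $-60$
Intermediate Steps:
$\left(-78 + 68\right) \left(38 - 32\right) = \left(-10\right) 6 = -60$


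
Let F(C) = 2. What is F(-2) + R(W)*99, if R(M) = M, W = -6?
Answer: -592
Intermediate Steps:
F(-2) + R(W)*99 = 2 - 6*99 = 2 - 594 = -592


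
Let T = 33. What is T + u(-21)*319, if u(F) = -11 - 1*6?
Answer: -5390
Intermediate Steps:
u(F) = -17 (u(F) = -11 - 6 = -17)
T + u(-21)*319 = 33 - 17*319 = 33 - 5423 = -5390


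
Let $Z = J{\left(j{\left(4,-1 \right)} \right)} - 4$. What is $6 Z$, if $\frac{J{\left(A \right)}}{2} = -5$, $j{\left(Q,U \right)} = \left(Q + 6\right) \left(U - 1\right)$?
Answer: $-84$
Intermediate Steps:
$j{\left(Q,U \right)} = \left(-1 + U\right) \left(6 + Q\right)$ ($j{\left(Q,U \right)} = \left(6 + Q\right) \left(-1 + U\right) = \left(-1 + U\right) \left(6 + Q\right)$)
$J{\left(A \right)} = -10$ ($J{\left(A \right)} = 2 \left(-5\right) = -10$)
$Z = -14$ ($Z = -10 - 4 = -14$)
$6 Z = 6 \left(-14\right) = -84$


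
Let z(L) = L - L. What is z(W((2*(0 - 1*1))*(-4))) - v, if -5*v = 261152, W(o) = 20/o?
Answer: 261152/5 ≈ 52230.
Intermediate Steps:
v = -261152/5 (v = -⅕*261152 = -261152/5 ≈ -52230.)
z(L) = 0
z(W((2*(0 - 1*1))*(-4))) - v = 0 - 1*(-261152/5) = 0 + 261152/5 = 261152/5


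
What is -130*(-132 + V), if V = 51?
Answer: 10530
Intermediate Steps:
-130*(-132 + V) = -130*(-132 + 51) = -130*(-81) = 10530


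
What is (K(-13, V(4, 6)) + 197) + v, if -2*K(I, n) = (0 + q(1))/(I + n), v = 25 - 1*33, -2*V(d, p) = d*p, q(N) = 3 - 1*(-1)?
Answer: 4727/25 ≈ 189.08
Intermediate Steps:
q(N) = 4 (q(N) = 3 + 1 = 4)
V(d, p) = -d*p/2
v = -8 (v = 25 - 33 = -8)
K(I, n) = -2/(I + n) (K(I, n) = -(0 + 4)/(2*(I + n)) = -2/(I + n))
(K(-13, V(4, 6)) + 197) + v = (-2/(-13 - ½*4*6) + 197) - 8 = (-2/(-13 - 12) + 197) - 8 = (-2/(-25) + 197) - 8 = (-2*(-1/25) + 197) - 8 = (2/25 + 197) - 8 = 4927/25 - 8 = 4727/25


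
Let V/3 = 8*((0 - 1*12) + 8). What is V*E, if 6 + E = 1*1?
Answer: 480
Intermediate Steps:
E = -5 (E = -6 + 1*1 = -6 + 1 = -5)
V = -96 (V = 3*(8*((0 - 1*12) + 8)) = 3*(8*((0 - 12) + 8)) = 3*(8*(-12 + 8)) = 3*(8*(-4)) = 3*(-32) = -96)
V*E = -96*(-5) = 480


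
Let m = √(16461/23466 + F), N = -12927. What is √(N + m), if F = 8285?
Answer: √(-790921483068 + 7822*√506949741254)/7822 ≈ 113.3*I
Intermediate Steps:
m = √506949741254/7822 (m = √(16461/23466 + 8285) = √(16461*(1/23466) + 8285) = √(5487/7822 + 8285) = √(64810757/7822) = √506949741254/7822 ≈ 91.026)
√(N + m) = √(-12927 + √506949741254/7822)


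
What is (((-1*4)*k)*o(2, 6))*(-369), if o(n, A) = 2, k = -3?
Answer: -8856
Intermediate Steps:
(((-1*4)*k)*o(2, 6))*(-369) = ((-1*4*(-3))*2)*(-369) = (-4*(-3)*2)*(-369) = (12*2)*(-369) = 24*(-369) = -8856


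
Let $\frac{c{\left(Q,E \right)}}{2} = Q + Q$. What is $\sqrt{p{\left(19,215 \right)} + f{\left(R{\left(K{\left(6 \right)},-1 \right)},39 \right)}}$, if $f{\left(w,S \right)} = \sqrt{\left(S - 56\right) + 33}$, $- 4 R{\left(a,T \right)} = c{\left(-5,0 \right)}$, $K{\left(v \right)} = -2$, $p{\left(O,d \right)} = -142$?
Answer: $i \sqrt{138} \approx 11.747 i$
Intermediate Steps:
$c{\left(Q,E \right)} = 4 Q$ ($c{\left(Q,E \right)} = 2 \left(Q + Q\right) = 2 \cdot 2 Q = 4 Q$)
$R{\left(a,T \right)} = 5$ ($R{\left(a,T \right)} = - \frac{4 \left(-5\right)}{4} = \left(- \frac{1}{4}\right) \left(-20\right) = 5$)
$f{\left(w,S \right)} = \sqrt{-23 + S}$ ($f{\left(w,S \right)} = \sqrt{\left(-56 + S\right) + 33} = \sqrt{-23 + S}$)
$\sqrt{p{\left(19,215 \right)} + f{\left(R{\left(K{\left(6 \right)},-1 \right)},39 \right)}} = \sqrt{-142 + \sqrt{-23 + 39}} = \sqrt{-142 + \sqrt{16}} = \sqrt{-142 + 4} = \sqrt{-138} = i \sqrt{138}$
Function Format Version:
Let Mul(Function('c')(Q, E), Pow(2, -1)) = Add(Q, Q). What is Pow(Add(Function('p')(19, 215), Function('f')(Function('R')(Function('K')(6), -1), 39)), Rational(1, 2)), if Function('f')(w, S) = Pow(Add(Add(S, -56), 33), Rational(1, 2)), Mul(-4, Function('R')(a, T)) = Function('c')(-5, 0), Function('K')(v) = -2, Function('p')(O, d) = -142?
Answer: Mul(I, Pow(138, Rational(1, 2))) ≈ Mul(11.747, I)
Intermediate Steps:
Function('c')(Q, E) = Mul(4, Q) (Function('c')(Q, E) = Mul(2, Add(Q, Q)) = Mul(2, Mul(2, Q)) = Mul(4, Q))
Function('R')(a, T) = 5 (Function('R')(a, T) = Mul(Rational(-1, 4), Mul(4, -5)) = Mul(Rational(-1, 4), -20) = 5)
Function('f')(w, S) = Pow(Add(-23, S), Rational(1, 2)) (Function('f')(w, S) = Pow(Add(Add(-56, S), 33), Rational(1, 2)) = Pow(Add(-23, S), Rational(1, 2)))
Pow(Add(Function('p')(19, 215), Function('f')(Function('R')(Function('K')(6), -1), 39)), Rational(1, 2)) = Pow(Add(-142, Pow(Add(-23, 39), Rational(1, 2))), Rational(1, 2)) = Pow(Add(-142, Pow(16, Rational(1, 2))), Rational(1, 2)) = Pow(Add(-142, 4), Rational(1, 2)) = Pow(-138, Rational(1, 2)) = Mul(I, Pow(138, Rational(1, 2)))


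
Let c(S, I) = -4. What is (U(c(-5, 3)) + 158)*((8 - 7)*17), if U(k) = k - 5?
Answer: 2533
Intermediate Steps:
U(k) = -5 + k
(U(c(-5, 3)) + 158)*((8 - 7)*17) = ((-5 - 4) + 158)*((8 - 7)*17) = (-9 + 158)*(1*17) = 149*17 = 2533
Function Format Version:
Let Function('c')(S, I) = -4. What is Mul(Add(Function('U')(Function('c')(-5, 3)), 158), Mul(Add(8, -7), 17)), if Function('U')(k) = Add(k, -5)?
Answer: 2533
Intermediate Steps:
Function('U')(k) = Add(-5, k)
Mul(Add(Function('U')(Function('c')(-5, 3)), 158), Mul(Add(8, -7), 17)) = Mul(Add(Add(-5, -4), 158), Mul(Add(8, -7), 17)) = Mul(Add(-9, 158), Mul(1, 17)) = Mul(149, 17) = 2533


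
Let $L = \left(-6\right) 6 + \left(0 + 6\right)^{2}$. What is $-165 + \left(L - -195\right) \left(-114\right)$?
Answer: $-22395$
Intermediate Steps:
$L = 0$ ($L = -36 + 6^{2} = -36 + 36 = 0$)
$-165 + \left(L - -195\right) \left(-114\right) = -165 + \left(0 - -195\right) \left(-114\right) = -165 + \left(0 + 195\right) \left(-114\right) = -165 + 195 \left(-114\right) = -165 - 22230 = -22395$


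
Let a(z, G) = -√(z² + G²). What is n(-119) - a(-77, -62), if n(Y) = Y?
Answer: -119 + √9773 ≈ -20.142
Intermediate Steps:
a(z, G) = -√(G² + z²)
n(-119) - a(-77, -62) = -119 - (-1)*√((-62)² + (-77)²) = -119 - (-1)*√(3844 + 5929) = -119 - (-1)*√9773 = -119 + √9773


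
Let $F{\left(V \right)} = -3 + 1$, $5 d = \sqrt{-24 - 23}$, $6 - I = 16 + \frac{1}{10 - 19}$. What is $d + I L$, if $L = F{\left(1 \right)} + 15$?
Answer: $- \frac{1157}{9} + \frac{i \sqrt{47}}{5} \approx -128.56 + 1.3711 i$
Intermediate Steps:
$I = - \frac{89}{9}$ ($I = 6 - \left(16 + \frac{1}{10 - 19}\right) = 6 - \left(16 + \frac{1}{-9}\right) = 6 - \left(16 - \frac{1}{9}\right) = 6 - \frac{143}{9} = - \frac{89}{9} \approx -9.8889$)
$d = \frac{i \sqrt{47}}{5}$ ($d = \frac{\sqrt{-24 - 23}}{5} = \frac{\sqrt{-47}}{5} = \frac{i \sqrt{47}}{5} \approx 1.3711 i$)
$F{\left(V \right)} = -2$
$L = 13$ ($L = -2 + 15 = 13$)
$d + I L = \frac{i \sqrt{47}}{5} - \frac{1157}{9} = - \frac{1157}{9} + \frac{i \sqrt{47}}{5}$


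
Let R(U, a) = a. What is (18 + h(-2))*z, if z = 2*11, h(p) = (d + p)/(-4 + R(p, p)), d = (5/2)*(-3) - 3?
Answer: 2651/6 ≈ 441.83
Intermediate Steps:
d = -21/2 (d = (5*(½))*(-3) - 3 = (5/2)*(-3) - 3 = -15/2 - 3 = -21/2 ≈ -10.500)
h(p) = (-21/2 + p)/(-4 + p)
z = 22
(18 + h(-2))*z = (18 + (-21/2 - 2)/(-4 - 2))*22 = (18 - 25/2/(-6))*22 = (18 - ⅙*(-25/2))*22 = (18 + 25/12)*22 = (241/12)*22 = 2651/6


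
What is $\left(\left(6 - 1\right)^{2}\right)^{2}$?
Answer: $625$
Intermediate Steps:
$\left(\left(6 - 1\right)^{2}\right)^{2} = \left(5^{2}\right)^{2} = 25^{2} = 625$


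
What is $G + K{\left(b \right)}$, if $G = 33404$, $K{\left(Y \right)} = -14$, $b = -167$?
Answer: $33390$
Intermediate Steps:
$G + K{\left(b \right)} = 33404 - 14 = 33390$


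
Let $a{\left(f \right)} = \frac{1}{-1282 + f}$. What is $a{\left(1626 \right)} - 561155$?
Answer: $- \frac{193037319}{344} \approx -5.6116 \cdot 10^{5}$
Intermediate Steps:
$a{\left(1626 \right)} - 561155 = \frac{1}{-1282 + 1626} - 561155 = \frac{1}{344} - 561155 = - \frac{193037319}{344}$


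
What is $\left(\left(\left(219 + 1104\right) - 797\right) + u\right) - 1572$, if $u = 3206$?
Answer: $2160$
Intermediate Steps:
$\left(\left(\left(219 + 1104\right) - 797\right) + u\right) - 1572 = \left(\left(\left(219 + 1104\right) - 797\right) + 3206\right) - 1572 = \left(\left(1323 - 797\right) + 3206\right) - 1572 = \left(526 + 3206\right) - 1572 = 3732 - 1572 = 2160$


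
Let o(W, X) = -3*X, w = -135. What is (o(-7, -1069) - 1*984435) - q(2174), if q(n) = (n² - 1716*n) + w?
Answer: -1976785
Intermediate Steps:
q(n) = -135 + n² - 1716*n (q(n) = (n² - 1716*n) - 135 = -135 + n² - 1716*n)
(o(-7, -1069) - 1*984435) - q(2174) = (-3*(-1069) - 1*984435) - (-135 + 2174² - 1716*2174) = (3207 - 984435) - (-135 + 4726276 - 3730584) = -981228 - 1*995557 = -981228 - 995557 = -1976785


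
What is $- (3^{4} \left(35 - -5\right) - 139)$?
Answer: $-3101$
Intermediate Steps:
$- (3^{4} \left(35 - -5\right) - 139) = - (81 \left(35 + 5\right) - 139) = - (81 \cdot 40 - 139) = - (3240 - 139) = \left(-1\right) 3101 = -3101$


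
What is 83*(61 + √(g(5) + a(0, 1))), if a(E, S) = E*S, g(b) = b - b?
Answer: 5063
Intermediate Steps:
g(b) = 0
83*(61 + √(g(5) + a(0, 1))) = 83*(61 + √(0 + 0*1)) = 83*(61 + √(0 + 0)) = 83*(61 + √0) = 83*(61 + 0) = 83*61 = 5063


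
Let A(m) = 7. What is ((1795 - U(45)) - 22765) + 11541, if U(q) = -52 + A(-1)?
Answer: -9384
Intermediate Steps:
U(q) = -45 (U(q) = -52 + 7 = -45)
((1795 - U(45)) - 22765) + 11541 = ((1795 - 1*(-45)) - 22765) + 11541 = ((1795 + 45) - 22765) + 11541 = (1840 - 22765) + 11541 = -20925 + 11541 = -9384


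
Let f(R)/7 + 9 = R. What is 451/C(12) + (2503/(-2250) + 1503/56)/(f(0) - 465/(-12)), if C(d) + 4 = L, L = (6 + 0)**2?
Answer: 318574969/24444000 ≈ 13.033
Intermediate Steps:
L = 36 (L = 6**2 = 36)
C(d) = 32 (C(d) = -4 + 36 = 32)
f(R) = -63 + 7*R
451/C(12) + (2503/(-2250) + 1503/56)/(f(0) - 465/(-12)) = 451/32 + (2503/(-2250) + 1503/56)/((-63 + 7*0) - 465/(-12)) = 451*(1/32) + (2503*(-1/2250) + 1503*(1/56))/((-63 + 0) - 465*(-1)/12) = 451/32 + (-2503/2250 + 1503/56)/(-63 - 15*(-31/12)) = 451/32 + 1620791/(63000*(-63 + 155/4)) = 451/32 + 1620791/(63000*(-97/4)) = 451/32 + (1620791/63000)*(-4/97) = 451/32 - 1620791/1527750 = 318574969/24444000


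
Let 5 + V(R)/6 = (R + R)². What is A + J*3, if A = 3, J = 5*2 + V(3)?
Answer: 591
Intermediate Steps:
V(R) = -30 + 24*R² (V(R) = -30 + 6*(R + R)² = -30 + 6*(2*R)² = -30 + 6*(4*R²) = -30 + 24*R²)
J = 196 (J = 5*2 + (-30 + 24*3²) = 10 + (-30 + 24*9) = 10 + (-30 + 216) = 10 + 186 = 196)
A + J*3 = 3 + 196*3 = 3 + 588 = 591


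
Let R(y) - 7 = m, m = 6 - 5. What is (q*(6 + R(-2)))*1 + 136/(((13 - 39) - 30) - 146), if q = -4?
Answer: -5724/101 ≈ -56.673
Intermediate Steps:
m = 1
R(y) = 8 (R(y) = 7 + 1 = 8)
(q*(6 + R(-2)))*1 + 136/(((13 - 39) - 30) - 146) = -4*(6 + 8)*1 + 136/(((13 - 39) - 30) - 146) = -4*14*1 + 136/((-26 - 30) - 146) = -56*1 + 136/(-56 - 146) = -56 + 136/(-202) = -56 - 1/202*136 = -56 - 68/101 = -5724/101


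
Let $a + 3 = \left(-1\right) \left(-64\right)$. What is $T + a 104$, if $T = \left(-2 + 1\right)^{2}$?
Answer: $6345$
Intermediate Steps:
$a = 61$ ($a = -3 - -64 = -3 + 64 = 61$)
$T = 1$ ($T = \left(-1\right)^{2} = 1$)
$T + a 104 = 1 + 61 \cdot 104 = 1 + 6344 = 6345$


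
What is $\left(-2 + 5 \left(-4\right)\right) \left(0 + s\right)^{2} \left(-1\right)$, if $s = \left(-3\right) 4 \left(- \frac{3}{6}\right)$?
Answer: $792$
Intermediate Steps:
$s = 6$ ($s = - 12 \left(\left(-3\right) \frac{1}{6}\right) = \left(-12\right) \left(- \frac{1}{2}\right) = 6$)
$\left(-2 + 5 \left(-4\right)\right) \left(0 + s\right)^{2} \left(-1\right) = \left(-2 + 5 \left(-4\right)\right) \left(0 + 6\right)^{2} \left(-1\right) = \left(-2 - 20\right) 6^{2} \left(-1\right) = \left(-22\right) 36 \left(-1\right) = \left(-792\right) \left(-1\right) = 792$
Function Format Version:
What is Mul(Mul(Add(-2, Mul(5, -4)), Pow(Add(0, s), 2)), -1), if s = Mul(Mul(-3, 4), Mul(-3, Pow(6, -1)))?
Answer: 792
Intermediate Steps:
s = 6 (s = Mul(-12, Mul(-3, Rational(1, 6))) = Mul(-12, Rational(-1, 2)) = 6)
Mul(Mul(Add(-2, Mul(5, -4)), Pow(Add(0, s), 2)), -1) = Mul(Mul(Add(-2, Mul(5, -4)), Pow(Add(0, 6), 2)), -1) = Mul(Mul(Add(-2, -20), Pow(6, 2)), -1) = Mul(Mul(-22, 36), -1) = Mul(-792, -1) = 792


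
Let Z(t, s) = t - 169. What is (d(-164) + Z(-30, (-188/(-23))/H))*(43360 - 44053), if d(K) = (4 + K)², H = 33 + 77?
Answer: -17602893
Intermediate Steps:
H = 110
Z(t, s) = -169 + t
(d(-164) + Z(-30, (-188/(-23))/H))*(43360 - 44053) = ((4 - 164)² + (-169 - 30))*(43360 - 44053) = ((-160)² - 199)*(-693) = (25600 - 199)*(-693) = 25401*(-693) = -17602893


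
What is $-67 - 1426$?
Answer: $-1493$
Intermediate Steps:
$-67 - 1426 = -1493$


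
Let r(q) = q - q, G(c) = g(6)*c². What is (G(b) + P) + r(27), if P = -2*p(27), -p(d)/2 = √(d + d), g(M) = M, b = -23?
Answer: 3174 + 12*√6 ≈ 3203.4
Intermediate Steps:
p(d) = -2*√2*√d (p(d) = -2*√(d + d) = -2*√2*√d)
G(c) = 6*c²
P = 12*√6 (P = -(-4)*√2*√27 = -(-4)*√2*3*√3 = -(-12)*√6 = 12*√6 ≈ 29.394)
r(q) = 0
(G(b) + P) + r(27) = (6*(-23)² + 12*√6) + 0 = (6*529 + 12*√6) + 0 = (3174 + 12*√6) + 0 = 3174 + 12*√6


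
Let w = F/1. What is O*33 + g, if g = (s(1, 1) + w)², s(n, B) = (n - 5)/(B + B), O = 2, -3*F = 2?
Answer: 658/9 ≈ 73.111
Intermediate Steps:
F = -⅔ (F = -⅓*2 = -⅔ ≈ -0.66667)
s(n, B) = (-5 + n)/(2*B) (s(n, B) = (-5 + n)/((2*B)) = (-5 + n)*(1/(2*B)) = (-5 + n)/(2*B))
w = -⅔ (w = -⅔/1 = -⅔*1 = -⅔ ≈ -0.66667)
g = 64/9 (g = ((½)*(-5 + 1)/1 - ⅔)² = ((½)*1*(-4) - ⅔)² = (-2 - ⅔)² = (-8/3)² = 64/9 ≈ 7.1111)
O*33 + g = 2*33 + 64/9 = 66 + 64/9 = 658/9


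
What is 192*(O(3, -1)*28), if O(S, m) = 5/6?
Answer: 4480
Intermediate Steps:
O(S, m) = 5/6 (O(S, m) = 5*(1/6) = 5/6)
192*(O(3, -1)*28) = 192*((5/6)*28) = 192*(70/3) = 4480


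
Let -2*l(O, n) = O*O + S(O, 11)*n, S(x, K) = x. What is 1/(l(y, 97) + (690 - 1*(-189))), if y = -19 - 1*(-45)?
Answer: -1/720 ≈ -0.0013889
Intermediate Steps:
y = 26 (y = -19 + 45 = 26)
l(O, n) = -O**2/2 - O*n/2 (l(O, n) = -(O*O + O*n)/2 = -(O**2 + O*n)/2 = -O**2/2 - O*n/2)
1/(l(y, 97) + (690 - 1*(-189))) = 1/((1/2)*26*(-1*26 - 1*97) + (690 - 1*(-189))) = 1/((1/2)*26*(-26 - 97) + (690 + 189)) = 1/((1/2)*26*(-123) + 879) = 1/(-1599 + 879) = 1/(-720) = -1/720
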